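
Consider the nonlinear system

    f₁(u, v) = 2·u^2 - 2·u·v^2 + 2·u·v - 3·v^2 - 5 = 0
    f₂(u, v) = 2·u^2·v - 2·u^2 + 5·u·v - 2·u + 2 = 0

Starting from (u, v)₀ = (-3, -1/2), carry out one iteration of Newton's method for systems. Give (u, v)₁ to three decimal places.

(-2.343, 0.375)

At (-3, -1/2): F = (16.750, -11.500).
Jacobian J = [[4·u - 2·v^2 + 2·v, -4·u·v + 2·u - 6·v], [4·u·v - 4·u + 5·v - 2, 2·u^2 + 5·u]].
At the point, J = [[-13.500, -9.000], [13.500, 3.000]] (det J = 81.000).
Solving J·Δ = −F gives Δ = (0.657, 0.875).
Then the next iterate is (u, v)₁ = (-2.343, 0.375).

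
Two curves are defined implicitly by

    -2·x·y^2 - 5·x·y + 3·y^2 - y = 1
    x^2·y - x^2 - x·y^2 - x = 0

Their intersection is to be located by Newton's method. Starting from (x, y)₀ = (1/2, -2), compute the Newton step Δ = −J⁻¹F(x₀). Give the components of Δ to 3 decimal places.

At (1/2, -2): F = (14.000, -3.250).
Jacobian J = [[-2·y^2 - 5·y, -4·x·y - 5·x + 6·y - 1], [2·x·y - 2·x - y^2 - 1, x^2 - 2·x·y]].
At the point, J = [[2.000, -11.500], [-8.000, 2.250]] (det J = -87.500).
Solving J·Δ = −F gives Δ = (-0.067, 1.206).

(-0.067, 1.206)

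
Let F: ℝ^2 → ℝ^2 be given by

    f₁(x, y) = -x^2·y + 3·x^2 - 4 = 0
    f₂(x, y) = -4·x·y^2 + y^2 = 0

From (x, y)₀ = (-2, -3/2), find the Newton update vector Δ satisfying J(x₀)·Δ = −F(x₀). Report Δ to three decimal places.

(0.660, 0.530)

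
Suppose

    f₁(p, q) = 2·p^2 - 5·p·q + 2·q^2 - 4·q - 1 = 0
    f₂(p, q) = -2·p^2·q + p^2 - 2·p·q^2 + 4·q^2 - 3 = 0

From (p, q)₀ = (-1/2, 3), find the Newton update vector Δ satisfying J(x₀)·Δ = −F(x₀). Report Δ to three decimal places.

(-0.122, -1.435)

At (-1/2, 3): F = (13.000, 40.750).
Jacobian J = [[4·p - 5·q, -5·p + 4·q - 4], [-4·p·q + 2·p - 2·q^2, -2·p^2 - 4·p·q + 8·q]].
At the point, J = [[-17.000, 10.500], [-13.000, 29.500]] (det J = -365.000).
Solving J·Δ = −F gives Δ = (-0.122, -1.435).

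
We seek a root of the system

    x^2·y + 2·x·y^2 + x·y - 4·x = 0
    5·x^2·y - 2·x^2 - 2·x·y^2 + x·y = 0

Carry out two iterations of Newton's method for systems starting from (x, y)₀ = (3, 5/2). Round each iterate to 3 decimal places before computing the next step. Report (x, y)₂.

(1.345, 1.395)

At (3, 5/2): F = (55.500, 64.500).
Jacobian J = [[2·x·y + 2·y^2 + y - 4, x^2 + 4·x·y + x], [10·x·y - 4·x - 2·y^2 + y, 5·x^2 - 4·x·y + x]].
At the point, J = [[26.000, 42.000], [53.000, 18.000]] (det J = -1758.000).
Solving J·Δ = −F gives Δ = (-0.973, -0.719).
Then the next iterate is (x, y)₁ = (2.027, 1.781).
Round to (2.027, 1.781) and repeat: F = (15.67886, 19.12173), J = [[11.34510, 20.57608], [23.42995, 8.13030]].
Δ = (-0.682, -0.386), so (x, y)₂ = (1.345, 1.395).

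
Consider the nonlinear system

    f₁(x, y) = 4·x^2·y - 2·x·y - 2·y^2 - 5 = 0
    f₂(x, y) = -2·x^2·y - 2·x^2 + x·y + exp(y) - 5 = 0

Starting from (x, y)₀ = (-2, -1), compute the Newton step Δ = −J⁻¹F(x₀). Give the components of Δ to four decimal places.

(2.1639, -0.4979)

At (-2, -1): F = (-27.0000, -2.632121).
Jacobian J = [[8·x·y - 2·y, 4·x^2 - 2·x - 4·y], [-4·x·y - 4·x + y, -2·x^2 + x + exp(y)]].
At the point, J = [[18.0000, 24.0000], [-1.0000, -9.632121]] (det J = -149.378170).
Solving J·Δ = −F gives Δ = (2.1639, -0.4979).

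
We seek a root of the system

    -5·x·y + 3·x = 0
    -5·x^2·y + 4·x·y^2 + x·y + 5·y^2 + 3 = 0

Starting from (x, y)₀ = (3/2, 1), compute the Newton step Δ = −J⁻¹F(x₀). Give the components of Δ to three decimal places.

At (3/2, 1): F = (-3.000, 4.250).
Jacobian J = [[-5·y + 3, -5·x], [-10·x·y + 4·y^2 + y, -5·x^2 + 8·x·y + x + 10·y]].
At the point, J = [[-2.000, -7.500], [-10.000, 12.250]] (det J = -99.500).
Solving J·Δ = −F gives Δ = (-0.049, -0.387).

(-0.049, -0.387)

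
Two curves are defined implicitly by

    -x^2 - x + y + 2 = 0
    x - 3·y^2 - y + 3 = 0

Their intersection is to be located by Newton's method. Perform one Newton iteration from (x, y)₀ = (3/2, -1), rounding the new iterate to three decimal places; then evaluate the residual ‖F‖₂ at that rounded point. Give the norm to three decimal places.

At (3/2, -1): F = (-2.750, 2.500).
Jacobian J = [[-2·x - 1, 1], [1, -6·y - 1]].
At the point, J = [[-4.000, 1.000], [1.000, 5.000]] (det J = -21.000).
Solving J·Δ = −F gives Δ = (-0.774, -0.345).
Then the next iterate is (x, y)₁ = (0.726, -1.345).
Re-evaluating at (0.726, -1.345): F = (-0.59808, -0.35607), so ‖F‖₂ = 0.696.

0.696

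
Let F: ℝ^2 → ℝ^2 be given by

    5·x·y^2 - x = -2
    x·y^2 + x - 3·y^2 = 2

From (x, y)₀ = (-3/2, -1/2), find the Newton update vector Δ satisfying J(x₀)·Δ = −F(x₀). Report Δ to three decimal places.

At (-3/2, -1/2): F = (1.625, -4.625).
Jacobian J = [[5·y^2 - 1, 10·x·y], [y^2 + 1, 2·x·y - 6·y]].
At the point, J = [[0.250, 7.500], [1.250, 4.500]] (det J = -8.250).
Solving J·Δ = −F gives Δ = (5.091, -0.386).

(5.091, -0.386)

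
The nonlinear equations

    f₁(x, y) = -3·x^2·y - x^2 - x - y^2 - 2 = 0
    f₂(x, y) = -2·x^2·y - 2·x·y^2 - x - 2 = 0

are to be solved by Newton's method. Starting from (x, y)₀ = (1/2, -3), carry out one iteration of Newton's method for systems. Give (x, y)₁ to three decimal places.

(0.498, -1.187)

At (1/2, -3): F = (-9.500, -10.000).
Jacobian J = [[-6·x·y - 2·x - 1, -3·x^2 - 2·y], [-4·x·y - 2·y^2 - 1, -2·x^2 - 4·x·y]].
At the point, J = [[7.000, 5.250], [-13.000, 5.500]] (det J = 106.750).
Solving J·Δ = −F gives Δ = (-0.002, 1.813).
Then the next iterate is (x, y)₁ = (0.498, -1.187).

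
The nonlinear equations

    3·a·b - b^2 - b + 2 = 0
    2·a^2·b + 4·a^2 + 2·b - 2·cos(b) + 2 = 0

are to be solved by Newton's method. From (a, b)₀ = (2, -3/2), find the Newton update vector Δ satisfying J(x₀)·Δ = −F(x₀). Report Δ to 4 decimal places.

(-1.2482, 0.2666)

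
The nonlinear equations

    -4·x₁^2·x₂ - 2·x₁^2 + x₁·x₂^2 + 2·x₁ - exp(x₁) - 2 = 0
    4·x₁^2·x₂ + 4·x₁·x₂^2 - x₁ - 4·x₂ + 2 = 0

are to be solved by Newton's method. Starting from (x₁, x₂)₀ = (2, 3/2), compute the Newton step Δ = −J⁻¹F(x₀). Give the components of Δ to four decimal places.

At (2, 3/2): F = (-32.889056, 36.0000).
Jacobian J = [[-8·x₁·x₂ - 4·x₁ + x₂^2 - exp(x₁) + 2, -4·x₁^2 + 2·x₁·x₂], [8·x₁·x₂ + 4·x₂^2 - 1, 4·x₁^2 + 8·x₁·x₂ - 4]].
At the point, J = [[-35.139056, -10.0000], [32.0000, 36.0000]] (det J = -945.006020).
Solving J·Δ = −F gives Δ = (-0.8720, -0.2249).

(-0.8720, -0.2249)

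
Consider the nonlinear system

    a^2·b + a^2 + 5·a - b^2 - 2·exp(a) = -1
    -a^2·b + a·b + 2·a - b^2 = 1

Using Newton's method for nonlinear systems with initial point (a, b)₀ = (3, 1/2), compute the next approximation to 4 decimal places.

(2.6664, 0.7738)

At (3, 1/2): F = (-10.921074, 1.7500).
Jacobian J = [[2·a·b + 2·a - 2·exp(a) + 5, a^2 - 2·b], [-2·a·b + b + 2, -a^2 + a - 2·b]].
At the point, J = [[-26.171074, 8.0000], [-0.5000, -7.0000]] (det J = 187.197517).
Solving J·Δ = −F gives Δ = (-0.3336, 0.2738).
Then the next iterate is (a, b)₁ = (2.6664, 0.7738).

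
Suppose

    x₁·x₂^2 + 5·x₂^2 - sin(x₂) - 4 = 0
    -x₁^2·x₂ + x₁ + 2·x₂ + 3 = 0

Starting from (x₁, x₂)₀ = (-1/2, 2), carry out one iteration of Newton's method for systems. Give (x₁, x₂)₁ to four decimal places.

(-2.3154, 1.6835)

At (-1/2, 2): F = (13.090703, 6.0000).
Jacobian J = [[x₂^2, 2·x₁·x₂ + 10·x₂ - cos(x₂)], [-2·x₁·x₂ + 1, -x₁^2 + 2]].
At the point, J = [[4.0000, 18.416147], [3.0000, 1.7500]] (det J = -48.248441).
Solving J·Δ = −F gives Δ = (-1.8154, -0.3165).
Then the next iterate is (x₁, x₂)₁ = (-2.3154, 1.6835).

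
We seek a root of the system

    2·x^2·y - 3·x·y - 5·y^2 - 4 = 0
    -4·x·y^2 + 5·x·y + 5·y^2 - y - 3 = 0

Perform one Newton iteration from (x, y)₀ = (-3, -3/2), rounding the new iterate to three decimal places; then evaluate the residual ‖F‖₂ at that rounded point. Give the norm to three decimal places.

At (-3, -3/2): F = (-55.750, 59.250).
Jacobian J = [[4·x·y - 3·y, 2·x^2 - 3·x - 10·y], [-4·y^2 + 5·y, -8·x·y + 5·x + 10·y - 1]].
At the point, J = [[22.500, 42.000], [-16.500, -67.000]] (det J = -814.500).
Solving J·Δ = −F gives Δ = (1.531, 0.507).
Then the next iterate is (x, y)₁ = (-1.469, -0.993).
Re-evaluating at (-1.469, -0.993): F = (-17.59211, 16.01085), so ‖F‖₂ = 23.787.

23.787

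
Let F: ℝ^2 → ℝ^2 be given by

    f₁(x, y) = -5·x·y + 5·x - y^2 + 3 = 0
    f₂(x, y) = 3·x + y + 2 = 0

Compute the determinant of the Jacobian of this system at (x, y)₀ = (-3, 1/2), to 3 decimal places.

-39.500

J = [[-5·y + 5, -5·x - 2·y], [3, 1]].
At the point, J = [[2.500, 14.000], [3.000, 1.000]].
det J = -39.500.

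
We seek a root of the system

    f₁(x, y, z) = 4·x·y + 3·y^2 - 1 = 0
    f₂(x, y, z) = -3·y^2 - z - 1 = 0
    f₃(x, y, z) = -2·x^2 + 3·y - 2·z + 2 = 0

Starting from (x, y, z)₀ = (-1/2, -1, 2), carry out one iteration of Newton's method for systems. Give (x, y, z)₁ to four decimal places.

At (-1/2, -1, 2): F = (4.0000, -6.0000, -5.5000).
Jacobian J = [[4·y, 4·x + 6·y, 0], [0, -6·y, -1], [-4·x, 3, -2]].
At the point, J = [[-4.0000, -8.0000, 0.0000], [0.0000, 6.0000, -1.0000], [2.0000, 3.0000, -2.0000]] (det J = 52.0000).
Solving J·Δ = −F gives Δ = (-0.3077, 0.6538, -2.0769).
Then the next iterate is (x, y, z)₁ = (-0.8077, -0.3462, -0.0769).

(-0.8077, -0.3462, -0.0769)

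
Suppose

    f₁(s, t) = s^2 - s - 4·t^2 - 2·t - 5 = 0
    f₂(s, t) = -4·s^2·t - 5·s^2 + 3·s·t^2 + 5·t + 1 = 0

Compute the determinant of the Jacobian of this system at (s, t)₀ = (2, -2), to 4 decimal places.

-441.0000

J = [[2·s - 1, -8·t - 2], [-8·s·t - 10·s + 3·t^2, -4·s^2 + 6·s·t + 5]].
At the point, J = [[3.0000, 14.0000], [24.0000, -35.0000]].
det J = -441.0000.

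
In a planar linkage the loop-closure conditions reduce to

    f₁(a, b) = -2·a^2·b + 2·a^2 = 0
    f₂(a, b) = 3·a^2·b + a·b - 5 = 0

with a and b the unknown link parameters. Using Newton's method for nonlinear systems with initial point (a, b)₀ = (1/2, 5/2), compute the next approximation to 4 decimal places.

At (1/2, 5/2): F = (-0.7500, -1.8750).
Jacobian J = [[-4·a·b + 4·a, -2·a^2], [6·a·b + b, 3·a^2 + a]].
At the point, J = [[-3.0000, -0.5000], [10.0000, 1.2500]] (det J = 1.2500).
Solving J·Δ = −F gives Δ = (1.5000, -10.5000).
Then the next iterate is (a, b)₁ = (2.0000, -8.0000).

(2.0000, -8.0000)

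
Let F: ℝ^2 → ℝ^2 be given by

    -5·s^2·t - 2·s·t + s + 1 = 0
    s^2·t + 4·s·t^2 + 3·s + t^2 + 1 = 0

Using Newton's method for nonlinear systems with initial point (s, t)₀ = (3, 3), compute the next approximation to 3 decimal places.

(2.046, 1.855)

At (3, 3): F = (-149.000, 154.000).
Jacobian J = [[-10·s·t - 2·t + 1, -5·s^2 - 2·s], [2·s·t + 4·t^2 + 3, s^2 + 8·s·t + 2·t]].
At the point, J = [[-95.000, -51.000], [57.000, 87.000]] (det J = -5358.000).
Solving J·Δ = −F gives Δ = (-0.954, -1.145).
Then the next iterate is (s, t)₁ = (2.046, 1.855).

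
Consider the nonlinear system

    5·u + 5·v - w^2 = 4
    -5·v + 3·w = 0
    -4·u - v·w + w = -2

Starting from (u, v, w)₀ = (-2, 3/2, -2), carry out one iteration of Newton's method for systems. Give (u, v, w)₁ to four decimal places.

At (-2, 3/2, -2): F = (-10.5000, -13.5000, 11.0000).
Jacobian J = [[5, 5, -2·w], [0, -5, 3], [-4, -w, -v + 1]].
At the point, J = [[5.0000, 5.0000, 4.0000], [0.0000, -5.0000, 3.0000], [-4.0000, 2.0000, -0.5000]] (det J = -157.5000).
Solving J·Δ = −F gives Δ = (1.7778, -1.4048, 2.1587).
Then the next iterate is (u, v, w)₁ = (-0.2222, 0.0952, 0.1587).

(-0.2222, 0.0952, 0.1587)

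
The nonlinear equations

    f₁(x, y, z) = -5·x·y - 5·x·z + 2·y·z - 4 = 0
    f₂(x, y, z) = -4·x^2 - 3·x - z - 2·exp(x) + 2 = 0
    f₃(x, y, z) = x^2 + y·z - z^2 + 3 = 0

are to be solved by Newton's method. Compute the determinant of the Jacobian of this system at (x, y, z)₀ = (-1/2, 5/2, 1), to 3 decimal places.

-14.119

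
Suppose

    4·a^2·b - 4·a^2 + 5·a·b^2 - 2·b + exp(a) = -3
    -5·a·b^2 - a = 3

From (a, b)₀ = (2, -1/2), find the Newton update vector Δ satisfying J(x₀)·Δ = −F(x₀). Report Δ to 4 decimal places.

(-0.4917, 0.6394)

At (2, -1/2): F = (-10.110944, -7.5000).
Jacobian J = [[8·a·b - 8·a + 5·b^2 + exp(a), 4·a^2 + 10·a·b - 2], [-5·b^2 - 1, -10·a·b]].
At the point, J = [[-15.360944, 4.0000], [-2.2500, 10.0000]] (det J = -144.609439).
Solving J·Δ = −F gives Δ = (-0.4917, 0.6394).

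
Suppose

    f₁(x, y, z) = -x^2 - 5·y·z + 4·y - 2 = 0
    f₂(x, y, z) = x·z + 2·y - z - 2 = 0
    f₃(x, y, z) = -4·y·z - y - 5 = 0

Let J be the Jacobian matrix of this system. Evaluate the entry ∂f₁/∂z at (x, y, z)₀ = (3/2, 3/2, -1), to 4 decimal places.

∂f₁/∂z = -5·y.
At (3/2, 3/2, -1) this is -7.5000.

-7.5000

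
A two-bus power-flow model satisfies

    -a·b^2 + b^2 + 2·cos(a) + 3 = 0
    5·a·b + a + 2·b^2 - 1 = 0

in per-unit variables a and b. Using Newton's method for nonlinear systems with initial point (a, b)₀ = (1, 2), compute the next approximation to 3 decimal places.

At (1, 2): F = (4.08060, 18.000).
Jacobian J = [[-b^2 - 2·sin(a), -2·a·b + 2·b], [5·b + 1, 5·a + 4·b]].
At the point, J = [[-5.68294, 0.000], [11.000, 13.000]] (det J = -73.87825).
Solving J·Δ = −F gives Δ = (0.718, -1.992).
Then the next iterate is (a, b)₁ = (1.718, 0.008).

(1.718, 0.008)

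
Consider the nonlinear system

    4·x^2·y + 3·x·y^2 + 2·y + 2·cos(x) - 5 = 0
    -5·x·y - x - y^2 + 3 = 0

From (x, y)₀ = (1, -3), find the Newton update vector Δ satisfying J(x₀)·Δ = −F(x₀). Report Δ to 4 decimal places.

(-0.5970, 0.3579)

At (1, -3): F = (5.080605, 8.0000).
Jacobian J = [[8·x·y + 3·y^2 - 2·sin(x), 4·x^2 + 6·x·y + 2], [-5·y - 1, -5·x - 2·y]].
At the point, J = [[1.317058, -12.0000], [14.0000, 1.0000]] (det J = 169.317058).
Solving J·Δ = −F gives Δ = (-0.5970, 0.3579).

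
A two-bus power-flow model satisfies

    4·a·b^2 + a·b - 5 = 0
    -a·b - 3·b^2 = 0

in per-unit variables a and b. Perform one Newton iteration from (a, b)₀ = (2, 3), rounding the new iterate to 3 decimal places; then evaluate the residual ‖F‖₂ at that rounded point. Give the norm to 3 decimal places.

At (2, 3): F = (73.000, -33.000).
Jacobian J = [[4·b^2 + b, 8·a·b + a], [-b, -a - 6·b]].
At the point, J = [[39.000, 50.000], [-3.000, -20.000]] (det J = -630.000).
Solving J·Δ = −F gives Δ = (0.302, -1.695).
Then the next iterate is (a, b)₁ = (2.302, 1.305).
Re-evaluating at (2.302, 1.305): F = (13.68556, -8.11318), so ‖F‖₂ = 15.910.

15.910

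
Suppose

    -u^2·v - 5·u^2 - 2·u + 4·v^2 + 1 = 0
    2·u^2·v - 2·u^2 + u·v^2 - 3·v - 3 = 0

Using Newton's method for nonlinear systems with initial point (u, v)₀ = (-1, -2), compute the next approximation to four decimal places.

At (-1, -2): F = (16.0000, -7.0000).
Jacobian J = [[-2·u·v - 10·u - 2, -u^2 + 8·v], [4·u·v - 4·u + v^2, 2·u^2 + 2·u·v - 3]].
At the point, J = [[4.0000, -17.0000], [16.0000, 3.0000]] (det J = 284.0000).
Solving J·Δ = −F gives Δ = (0.2500, 1.0000).
Then the next iterate is (u, v)₁ = (-0.7500, -1.0000).

(-0.7500, -1.0000)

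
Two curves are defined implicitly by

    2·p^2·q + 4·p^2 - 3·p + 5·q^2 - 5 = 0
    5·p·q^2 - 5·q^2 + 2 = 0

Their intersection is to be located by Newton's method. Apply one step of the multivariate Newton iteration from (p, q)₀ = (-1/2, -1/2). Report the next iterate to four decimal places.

(-0.7714, -0.4714)

At (-1/2, -1/2): F = (-1.5000, 0.1250).
Jacobian J = [[4·p·q + 8·p - 3, 2·p^2 + 10·q], [5·q^2, 10·p·q - 10·q]].
At the point, J = [[-6.0000, -4.5000], [1.2500, 7.5000]] (det J = -39.3750).
Solving J·Δ = −F gives Δ = (-0.2714, 0.0286).
Then the next iterate is (p, q)₁ = (-0.7714, -0.4714).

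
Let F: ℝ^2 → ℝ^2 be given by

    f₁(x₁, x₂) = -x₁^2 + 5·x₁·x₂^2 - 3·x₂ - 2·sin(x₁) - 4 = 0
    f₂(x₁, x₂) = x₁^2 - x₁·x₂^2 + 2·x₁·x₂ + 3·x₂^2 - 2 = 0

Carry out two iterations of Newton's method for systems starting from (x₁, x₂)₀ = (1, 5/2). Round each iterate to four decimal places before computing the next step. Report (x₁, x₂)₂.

At (1, 5/2): F = (17.067058, 16.5000).
Jacobian J = [[-2·x₁ + 5·x₂^2 - 2·cos(x₁), 10·x₁·x₂ - 3], [2·x₁ - x₂^2 + 2·x₂, -2·x₁·x₂ + 2·x₁ + 6·x₂]].
At the point, J = [[28.169395, 22.0000], [0.7500, 12.0000]] (det J = 321.532745).
Solving J·Δ = −F gives Δ = (0.4920, -1.4058).
Then the next iterate is (x₁, x₂)₁ = (1.4920, 1.0942).
Round to (1.4920, 1.0942) and repeat: F = (-2.570797, 5.296645), J = [[2.844939, 13.325464], [3.975126, 6.284107]].
Δ = (-2.4716, 0.7206), so (x₁, x₂)₂ = (-0.9796, 1.8148).

(-0.9796, 1.8148)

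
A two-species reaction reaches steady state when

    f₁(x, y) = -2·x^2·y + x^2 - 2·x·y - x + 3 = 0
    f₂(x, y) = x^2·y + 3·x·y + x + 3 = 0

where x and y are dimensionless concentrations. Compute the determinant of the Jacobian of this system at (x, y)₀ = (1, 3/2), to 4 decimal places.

J = [[-4·x·y + 2·x - 2·y - 1, -2·x^2 - 2·x], [2·x·y + 3·y + 1, x^2 + 3·x]].
At the point, J = [[-8.0000, -4.0000], [8.5000, 4.0000]].
det J = 2.0000.

2.0000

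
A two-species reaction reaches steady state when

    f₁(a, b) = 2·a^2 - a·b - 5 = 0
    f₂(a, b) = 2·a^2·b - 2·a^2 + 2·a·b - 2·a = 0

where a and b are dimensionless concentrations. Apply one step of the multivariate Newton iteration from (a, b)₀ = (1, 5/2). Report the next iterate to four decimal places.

(2.0667, -1.4000)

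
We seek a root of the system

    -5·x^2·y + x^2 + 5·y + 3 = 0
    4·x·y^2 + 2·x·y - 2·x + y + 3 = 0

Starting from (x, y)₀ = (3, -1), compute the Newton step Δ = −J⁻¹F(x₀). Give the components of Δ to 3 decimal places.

(-1.314, 0.118)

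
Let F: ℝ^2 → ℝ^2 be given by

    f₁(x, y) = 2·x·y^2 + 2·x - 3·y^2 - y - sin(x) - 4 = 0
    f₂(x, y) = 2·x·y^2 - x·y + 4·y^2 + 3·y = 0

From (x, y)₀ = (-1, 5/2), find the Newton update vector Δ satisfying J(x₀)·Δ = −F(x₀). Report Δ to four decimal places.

At (-1, 5/2): F = (-38.908529, 22.5000).
Jacobian J = [[2·y^2 - cos(x) + 2, 4·x·y - 6·y - 1], [2·y^2 - y, 4·x·y - x + 8·y + 3]].
At the point, J = [[13.959698, -26.0000], [10.0000, 14.0000]] (det J = 455.435768).
Solving J·Δ = −F gives Δ = (-0.0884, -1.5440).

(-0.0884, -1.5440)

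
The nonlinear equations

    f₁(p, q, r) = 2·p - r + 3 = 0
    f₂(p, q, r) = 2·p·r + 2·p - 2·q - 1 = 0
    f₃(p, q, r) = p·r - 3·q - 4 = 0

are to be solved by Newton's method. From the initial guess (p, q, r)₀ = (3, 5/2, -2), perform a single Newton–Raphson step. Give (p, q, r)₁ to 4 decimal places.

At (3, 5/2, -2): F = (11.0000, -12.0000, -17.5000).
Jacobian J = [[2, 0, -1], [2·r + 2, -2, 2·p], [r, -3, p]].
At the point, J = [[2.0000, 0.0000, -1.0000], [-2.0000, -2.0000, 6.0000], [-2.0000, -3.0000, 3.0000]] (det J = 22.0000).
Solving J·Δ = −F gives Δ = (-5.9545, -2.7727, -0.9091).
Then the next iterate is (p, q, r)₁ = (-2.9545, -0.2727, -2.9091).

(-2.9545, -0.2727, -2.9091)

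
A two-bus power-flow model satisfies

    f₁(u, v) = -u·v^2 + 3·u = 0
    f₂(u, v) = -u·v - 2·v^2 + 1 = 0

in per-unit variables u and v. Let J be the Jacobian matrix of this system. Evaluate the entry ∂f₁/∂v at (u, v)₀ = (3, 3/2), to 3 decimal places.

-9.000

∂f₁/∂v = -2·u·v.
At (3, 3/2) this is -9.000.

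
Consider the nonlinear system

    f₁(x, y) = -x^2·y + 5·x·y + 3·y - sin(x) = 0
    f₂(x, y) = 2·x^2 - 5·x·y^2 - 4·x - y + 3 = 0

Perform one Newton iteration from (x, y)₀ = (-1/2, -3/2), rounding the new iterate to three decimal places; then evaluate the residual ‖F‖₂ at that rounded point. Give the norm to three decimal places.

5.376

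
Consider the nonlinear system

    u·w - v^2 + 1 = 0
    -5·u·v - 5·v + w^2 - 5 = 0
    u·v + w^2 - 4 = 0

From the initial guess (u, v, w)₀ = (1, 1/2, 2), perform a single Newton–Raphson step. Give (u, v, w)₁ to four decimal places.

At (1, 1/2, 2): F = (2.7500, -6.0000, 0.5000).
Jacobian J = [[w, -2·v, u], [-5·v, -5·u - 5, 2·w], [v, u, 2·w]].
At the point, J = [[2.0000, -1.0000, 1.0000], [-2.5000, -10.0000, 4.0000], [0.5000, 1.0000, 4.0000]] (det J = -97.5000).
Solving J·Δ = −F gives Δ = (-1.5179, -0.1769, 0.1090).
Then the next iterate is (u, v, w)₁ = (-0.5179, 0.3231, 2.1090).

(-0.5179, 0.3231, 2.1090)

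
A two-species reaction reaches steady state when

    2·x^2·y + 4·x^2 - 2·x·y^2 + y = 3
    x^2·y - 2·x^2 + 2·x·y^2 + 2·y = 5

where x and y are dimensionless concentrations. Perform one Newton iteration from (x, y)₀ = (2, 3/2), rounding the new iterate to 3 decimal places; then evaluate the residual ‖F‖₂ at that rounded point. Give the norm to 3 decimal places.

4.214

At (2, 3/2): F = (17.500, 5.000).
Jacobian J = [[4·x·y + 8·x - 2·y^2, 2·x^2 - 4·x·y + 1], [2·x·y - 4·x + 2·y^2, x^2 + 4·x·y + 2]].
At the point, J = [[23.500, -3.000], [2.500, 18.000]] (det J = 430.500).
Solving J·Δ = −F gives Δ = (-0.767, -0.171).
Then the next iterate is (x, y)₁ = (1.233, 1.329).
Re-evaluating at (1.233, 1.329): F = (4.09553, 0.99344), so ‖F‖₂ = 4.214.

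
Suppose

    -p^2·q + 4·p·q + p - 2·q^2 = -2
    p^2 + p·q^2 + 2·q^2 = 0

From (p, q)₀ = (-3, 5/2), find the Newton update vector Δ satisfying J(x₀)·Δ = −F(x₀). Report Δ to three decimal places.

At (-3, 5/2): F = (-66.000, 2.750).
Jacobian J = [[-2·p·q + 4·q + 1, -p^2 + 4·p - 4·q], [2·p + q^2, 2·p·q + 4·q]].
At the point, J = [[26.000, -31.000], [0.250, -5.000]] (det J = -122.250).
Solving J·Δ = −F gives Δ = (3.397, 0.720).

(3.397, 0.720)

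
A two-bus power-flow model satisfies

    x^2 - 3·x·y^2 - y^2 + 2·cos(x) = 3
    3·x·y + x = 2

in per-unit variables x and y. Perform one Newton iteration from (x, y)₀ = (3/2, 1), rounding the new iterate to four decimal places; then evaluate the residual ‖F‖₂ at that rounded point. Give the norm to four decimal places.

At (3/2, 1): F = (-6.108526, 4.0000).
Jacobian J = [[2·x - 3·y^2 - 2·sin(x), -6·x·y - 2·y], [3·y + 1, 3·x]].
At the point, J = [[-1.994990, -11.0000], [4.0000, 4.5000]] (det J = 35.022545).
Solving J·Δ = −F gives Δ = (-0.4715, -0.4698).
Then the next iterate is (x, y)₁ = (1.0285, 0.5302).
Re-evaluating at (1.0285, 0.5302): F = (-2.058463, 0.664432), so ‖F‖₂ = 2.1630.

2.1630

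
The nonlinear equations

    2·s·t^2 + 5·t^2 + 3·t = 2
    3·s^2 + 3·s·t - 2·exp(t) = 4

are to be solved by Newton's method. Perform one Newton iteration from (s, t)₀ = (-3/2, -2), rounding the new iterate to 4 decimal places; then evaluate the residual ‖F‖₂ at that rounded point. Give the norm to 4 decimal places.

At (-3/2, -2): F = (0.0000, 11.479329).
Jacobian J = [[2·t^2, 4·s·t + 10·t + 3], [6·s + 3·t, 3·s - 2·exp(t)]].
At the point, J = [[8.0000, -5.0000], [-15.0000, -4.770671]] (det J = -113.165365).
Solving J·Δ = −F gives Δ = (0.5072, 0.8115).
Then the next iterate is (s, t)₁ = (-0.9928, -1.1885).
Re-evaluating at (-0.9928, -1.1885): F = (-1.307563, 1.887428), so ‖F‖₂ = 2.2961.

2.2961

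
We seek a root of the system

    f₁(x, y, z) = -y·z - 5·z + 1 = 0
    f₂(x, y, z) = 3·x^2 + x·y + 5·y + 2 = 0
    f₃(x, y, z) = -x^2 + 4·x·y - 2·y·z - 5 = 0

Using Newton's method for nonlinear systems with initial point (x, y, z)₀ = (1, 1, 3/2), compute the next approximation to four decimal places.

(21.3333, -24.5556, 6.5556)

At (1, 1, 3/2): F = (-8.0000, 11.0000, -5.0000).
Jacobian J = [[0, -z, -y - 5], [6·x + y, x + 5, 0], [-2·x + 4·y, 4·x - 2·z, -2·y]].
At the point, J = [[0.0000, -1.5000, -6.0000], [7.0000, 6.0000, 0.0000], [2.0000, 1.0000, -2.0000]] (det J = 9.0000).
Solving J·Δ = −F gives Δ = (20.3333, -25.5556, 5.0556).
Then the next iterate is (x, y, z)₁ = (21.3333, -24.5556, 6.5556).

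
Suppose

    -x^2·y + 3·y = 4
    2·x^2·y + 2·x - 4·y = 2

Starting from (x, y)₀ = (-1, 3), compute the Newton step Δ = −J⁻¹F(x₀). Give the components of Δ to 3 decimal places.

(-2.000, 5.000)

At (-1, 3): F = (2.000, -10.000).
Jacobian J = [[-2·x·y, -x^2 + 3], [4·x·y + 2, 2·x^2 - 4]].
At the point, J = [[6.000, 2.000], [-10.000, -2.000]] (det J = 8.000).
Solving J·Δ = −F gives Δ = (-2.000, 5.000).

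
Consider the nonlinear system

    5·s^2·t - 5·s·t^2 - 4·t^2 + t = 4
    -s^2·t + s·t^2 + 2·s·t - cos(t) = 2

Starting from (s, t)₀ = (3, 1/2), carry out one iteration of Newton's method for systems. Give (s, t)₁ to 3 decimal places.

At (3, 1/2): F = (14.250, -3.62758).
Jacobian J = [[10·s·t - 5·t^2, 5·s^2 - 10·s·t - 8·t + 1], [-2·s·t + t^2 + 2·t, -s^2 + 2·s·t + 2·s + sin(t)]].
At the point, J = [[13.750, 27.000], [-1.750, 0.47943]] (det J = 53.84210).
Solving J·Δ = −F gives Δ = (-1.946, 0.463).
Then the next iterate is (s, t)₁ = (1.054, 0.963).

(1.054, 0.963)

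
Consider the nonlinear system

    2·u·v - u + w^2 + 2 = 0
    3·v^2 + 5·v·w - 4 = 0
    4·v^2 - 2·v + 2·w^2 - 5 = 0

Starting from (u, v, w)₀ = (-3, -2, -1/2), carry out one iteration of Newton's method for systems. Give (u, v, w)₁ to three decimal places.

(-0.587, -1.146, -0.439)

At (-3, -2, -1/2): F = (17.250, 13.000, 15.500).
Jacobian J = [[2·v - 1, 2·u, 2·w], [0, 6·v + 5·w, 5·v], [0, 8·v - 2, 4·w]].
At the point, J = [[-5.000, -6.000, -1.000], [0.000, -14.500, -10.000], [0.000, -18.000, -2.000]] (det J = 755.000).
Solving J·Δ = −F gives Δ = (2.413, 0.854, 0.061).
Then the next iterate is (u, v, w)₁ = (-0.587, -1.146, -0.439).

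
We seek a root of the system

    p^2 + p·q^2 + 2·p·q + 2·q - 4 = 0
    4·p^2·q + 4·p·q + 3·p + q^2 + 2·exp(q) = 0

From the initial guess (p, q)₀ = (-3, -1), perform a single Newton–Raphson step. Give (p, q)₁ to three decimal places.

At (-3, -1): F = (6.000, -31.26424).
Jacobian J = [[2·p + q^2 + 2·q, 2·p·q + 2·p + 2], [8·p·q + 4·q + 3, 4·p^2 + 4·p + 2·q + 2·exp(q)]].
At the point, J = [[-7.000, 2.000], [23.000, 22.73576]] (det J = -205.15031).
Solving J·Δ = −F gives Δ = (0.970, 0.394).
Then the next iterate is (p, q)₁ = (-2.030, -0.606).

(-2.030, -0.606)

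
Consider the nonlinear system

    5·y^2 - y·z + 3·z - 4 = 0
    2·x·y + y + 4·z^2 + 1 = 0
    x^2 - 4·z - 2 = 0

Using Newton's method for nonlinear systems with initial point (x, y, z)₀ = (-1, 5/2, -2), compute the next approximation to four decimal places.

(-0.0381, 1.5043, -0.7309)

At (-1, 5/2, -2): F = (26.2500, 14.5000, 7.0000).
Jacobian J = [[0, 10·y - z, -y + 3], [2·y, 2·x + 1, 8·z], [2·x, 0, -4]].
At the point, J = [[0.0000, 27.0000, 0.5000], [5.0000, -1.0000, -16.0000], [-2.0000, 0.0000, -4.0000]] (det J = 1403.0000).
Solving J·Δ = −F gives Δ = (0.9619, -0.9957, 1.2691).
Then the next iterate is (x, y, z)₁ = (-0.0381, 1.5043, -0.7309).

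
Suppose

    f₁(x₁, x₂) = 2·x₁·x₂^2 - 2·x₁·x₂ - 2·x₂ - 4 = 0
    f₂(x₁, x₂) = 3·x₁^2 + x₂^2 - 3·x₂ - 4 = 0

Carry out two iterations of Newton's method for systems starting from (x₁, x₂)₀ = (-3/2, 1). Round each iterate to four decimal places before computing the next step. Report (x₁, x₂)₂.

(-2.3943, 2.7809)

At (-3/2, 1): F = (-6.0000, 0.7500).
Jacobian J = [[2·x₂^2 - 2·x₂, 4·x₁·x₂ - 2·x₁ - 2], [6·x₁, 2·x₂ - 3]].
At the point, J = [[0.0000, -5.0000], [-9.0000, -1.0000]] (det J = -45.0000).
Solving J·Δ = −F gives Δ = (0.2167, -1.2000).
Then the next iterate is (x₁, x₂)₁ = (-1.2833, -0.2000).
Round to (-1.2833, -0.2000) and repeat: F = (-4.215984, 1.580577), J = [[0.4800, 1.593240], [-7.6998, -3.4000]].
Δ = (-1.1110, 2.9809), so (x₁, x₂)₂ = (-2.3943, 2.7809).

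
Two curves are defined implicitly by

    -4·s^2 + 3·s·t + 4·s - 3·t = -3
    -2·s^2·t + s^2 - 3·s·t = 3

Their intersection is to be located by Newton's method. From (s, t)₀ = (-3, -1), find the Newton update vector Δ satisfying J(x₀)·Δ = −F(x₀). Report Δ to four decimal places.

(1.1778, -0.2963)

At (-3, -1): F = (-33.0000, 15.0000).
Jacobian J = [[-8·s + 3·t + 4, 3·s - 3], [-4·s·t + 2·s - 3·t, -2·s^2 - 3·s]].
At the point, J = [[25.0000, -12.0000], [-15.0000, -9.0000]] (det J = -405.0000).
Solving J·Δ = −F gives Δ = (1.1778, -0.2963).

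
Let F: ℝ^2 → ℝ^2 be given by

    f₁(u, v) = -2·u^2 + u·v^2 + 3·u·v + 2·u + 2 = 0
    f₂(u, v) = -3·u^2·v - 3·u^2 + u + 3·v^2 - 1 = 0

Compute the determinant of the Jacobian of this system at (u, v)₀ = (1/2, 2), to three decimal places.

J = [[-4·u + v^2 + 3·v + 2, 2·u·v + 3·u], [-6·u·v - 6·u + 1, -3·u^2 + 6·v]].
At the point, J = [[10.000, 3.500], [-8.000, 11.250]].
det J = 140.500.

140.500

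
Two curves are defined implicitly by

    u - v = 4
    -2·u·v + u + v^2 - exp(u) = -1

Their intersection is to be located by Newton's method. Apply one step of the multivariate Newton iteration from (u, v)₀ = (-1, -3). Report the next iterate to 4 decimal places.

(-5.0394, -9.0394)

At (-1, -3): F = (-2.0000, 2.632121).
Jacobian J = [[1, -1], [-2·v - exp(u) + 1, -2·u + 2·v]].
At the point, J = [[1.0000, -1.0000], [6.632121, -4.0000]] (det J = 2.632121).
Solving J·Δ = −F gives Δ = (-4.0394, -6.0394).
Then the next iterate is (u, v)₁ = (-5.0394, -9.0394).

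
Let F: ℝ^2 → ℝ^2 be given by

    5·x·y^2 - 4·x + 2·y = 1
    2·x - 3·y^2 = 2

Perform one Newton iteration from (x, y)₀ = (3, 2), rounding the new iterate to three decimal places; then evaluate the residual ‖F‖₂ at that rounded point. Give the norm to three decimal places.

12.415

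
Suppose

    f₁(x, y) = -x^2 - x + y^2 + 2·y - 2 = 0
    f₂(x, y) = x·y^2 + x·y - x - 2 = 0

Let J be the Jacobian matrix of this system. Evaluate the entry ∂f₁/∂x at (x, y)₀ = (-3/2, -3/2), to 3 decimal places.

2.000

∂f₁/∂x = -2·x - 1.
At (-3/2, -3/2) this is 2.000.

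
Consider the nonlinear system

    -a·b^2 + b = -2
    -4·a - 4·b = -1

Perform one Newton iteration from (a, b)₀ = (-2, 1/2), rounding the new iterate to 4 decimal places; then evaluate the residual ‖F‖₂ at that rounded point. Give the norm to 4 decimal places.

At (-2, 1/2): F = (3.0000, 7.0000).
Jacobian J = [[-b^2, -2·a·b + 1], [-4, -4]].
At the point, J = [[-0.2500, 3.0000], [-4.0000, -4.0000]] (det J = 13.0000).
Solving J·Δ = −F gives Δ = (2.5385, -0.7885).
Then the next iterate is (a, b)₁ = (0.5385, -0.2885).
Re-evaluating at (0.5385, -0.2885): F = (1.666679, 0.0000), so ‖F‖₂ = 1.6667.

1.6667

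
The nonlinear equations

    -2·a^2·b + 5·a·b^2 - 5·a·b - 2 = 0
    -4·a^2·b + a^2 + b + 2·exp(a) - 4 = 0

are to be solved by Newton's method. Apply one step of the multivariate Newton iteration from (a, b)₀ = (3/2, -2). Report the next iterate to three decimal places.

At (3/2, -2): F = (52.000, 23.21338).
Jacobian J = [[-4·a·b + 5·b^2 - 5·b, -2·a^2 + 10·a·b - 5·a], [-8·a·b + 2·a + 2·exp(a), -4·a^2 + 1]].
At the point, J = [[42.000, -42.000], [35.96338, -8.000]] (det J = 1174.46188).
Solving J·Δ = −F gives Δ = (-0.476, 0.762).
Then the next iterate is (a, b)₁ = (1.024, -1.238).

(1.024, -1.238)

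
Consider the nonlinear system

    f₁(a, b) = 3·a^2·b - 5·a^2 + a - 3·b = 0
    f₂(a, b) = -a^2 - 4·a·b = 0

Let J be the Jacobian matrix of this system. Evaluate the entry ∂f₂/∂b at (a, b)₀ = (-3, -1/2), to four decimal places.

12.0000

∂f₂/∂b = -4·a.
At (-3, -1/2) this is 12.0000.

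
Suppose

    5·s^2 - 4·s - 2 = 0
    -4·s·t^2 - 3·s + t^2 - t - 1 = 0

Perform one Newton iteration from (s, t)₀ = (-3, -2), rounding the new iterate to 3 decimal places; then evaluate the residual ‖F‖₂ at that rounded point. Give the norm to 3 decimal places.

21.874

At (-3, -2): F = (55.000, 62.000).
Jacobian J = [[10·s - 4, 0], [-4·t^2 - 3, -8·s·t + 2·t - 1]].
At the point, J = [[-34.000, 0.000], [-19.000, -53.000]] (det J = 1802.000).
Solving J·Δ = −F gives Δ = (1.618, 0.590).
Then the next iterate is (s, t)₁ = (-1.382, -1.410).
Re-evaluating at (-1.382, -1.410): F = (13.07762, 17.53432), so ‖F‖₂ = 21.874.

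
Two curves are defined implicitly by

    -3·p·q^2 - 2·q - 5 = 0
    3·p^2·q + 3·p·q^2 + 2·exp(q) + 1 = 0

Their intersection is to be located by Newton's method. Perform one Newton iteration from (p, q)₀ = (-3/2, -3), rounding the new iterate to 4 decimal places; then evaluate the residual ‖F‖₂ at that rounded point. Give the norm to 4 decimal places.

20.7438

At (-3/2, -3): F = (41.5000, -59.650426).
Jacobian J = [[-3·q^2, -6·p·q - 2], [6·p·q + 3·q^2, 3·p^2 + 6·p·q + 2·exp(q)]].
At the point, J = [[-27.0000, -29.0000], [54.0000, 33.849574]] (det J = 652.061498).
Solving J·Δ = −F gives Δ = (0.4986, 0.9668).
Then the next iterate is (p, q)₁ = (-1.0014, -2.0332).
Re-evaluating at (-1.0014, -2.0332): F = (11.485469, -17.273928), so ‖F‖₂ = 20.7438.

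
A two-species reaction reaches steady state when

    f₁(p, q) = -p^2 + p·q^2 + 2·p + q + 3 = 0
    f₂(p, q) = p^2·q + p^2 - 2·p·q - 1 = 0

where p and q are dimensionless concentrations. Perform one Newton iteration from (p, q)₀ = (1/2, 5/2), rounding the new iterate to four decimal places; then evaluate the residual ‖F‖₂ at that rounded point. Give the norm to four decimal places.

At (1/2, 5/2): F = (9.3750, -2.6250).
Jacobian J = [[-2·p + q^2 + 2, 2·p·q + 1], [2·p·q + 2·p - 2·q, p^2 - 2·p]].
At the point, J = [[7.2500, 3.5000], [-1.5000, -0.7500]] (det J = -0.1875).
Solving J·Δ = −F gives Δ = (11.5000, -26.5000).
Then the next iterate is (p, q)₁ = (12.0000, -24.0000).
Re-evaluating at (12.0000, -24.0000): F = (6771.0000, -2737.0000), so ‖F‖₂ = 7303.2602.

7303.2602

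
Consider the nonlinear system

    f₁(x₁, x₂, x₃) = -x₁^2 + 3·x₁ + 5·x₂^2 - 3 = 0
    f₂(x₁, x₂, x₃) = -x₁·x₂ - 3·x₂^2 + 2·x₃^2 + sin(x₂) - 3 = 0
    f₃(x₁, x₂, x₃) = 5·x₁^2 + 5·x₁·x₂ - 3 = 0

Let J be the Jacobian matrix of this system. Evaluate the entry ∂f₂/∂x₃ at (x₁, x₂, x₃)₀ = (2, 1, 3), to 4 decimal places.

12.0000

∂f₂/∂x₃ = 4·x₃.
At (2, 1, 3) this is 12.0000.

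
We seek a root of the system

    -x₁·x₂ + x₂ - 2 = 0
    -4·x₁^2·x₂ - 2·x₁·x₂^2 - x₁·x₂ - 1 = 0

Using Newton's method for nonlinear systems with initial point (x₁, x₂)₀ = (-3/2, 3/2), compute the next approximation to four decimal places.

(-0.9922, 1.1047)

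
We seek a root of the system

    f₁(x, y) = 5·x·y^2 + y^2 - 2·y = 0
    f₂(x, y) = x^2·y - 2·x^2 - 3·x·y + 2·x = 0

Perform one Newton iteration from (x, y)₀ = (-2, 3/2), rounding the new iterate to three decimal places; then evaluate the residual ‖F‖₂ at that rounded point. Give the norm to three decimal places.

5.159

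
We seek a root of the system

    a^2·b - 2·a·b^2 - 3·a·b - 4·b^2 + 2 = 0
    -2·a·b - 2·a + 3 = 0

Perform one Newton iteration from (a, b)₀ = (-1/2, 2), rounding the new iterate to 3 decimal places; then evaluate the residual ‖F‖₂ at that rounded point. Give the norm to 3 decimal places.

At (-1/2, 2): F = (-6.500, 6.000).
Jacobian J = [[2·a·b - 2·b^2 - 3·b, a^2 - 4·a·b - 3·a - 8·b], [-2·b - 2, -2·a]].
At the point, J = [[-16.000, -10.250], [-6.000, 1.000]] (det J = -77.500).
Solving J·Δ = −F gives Δ = (0.710, -1.742).
Then the next iterate is (a, b)₁ = (0.210, 0.258).
Re-evaluating at (0.210, 0.258): F = (1.55462, 2.47164), so ‖F‖₂ = 2.920.

2.920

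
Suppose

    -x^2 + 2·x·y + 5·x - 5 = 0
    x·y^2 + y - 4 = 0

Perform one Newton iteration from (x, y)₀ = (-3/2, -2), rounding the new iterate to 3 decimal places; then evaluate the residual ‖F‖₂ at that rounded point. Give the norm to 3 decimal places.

At (-3/2, -2): F = (-8.750, -12.000).
Jacobian J = [[-2·x + 2·y + 5, 2·x], [y^2, 2·x·y + 1]].
At the point, J = [[4.000, -3.000], [4.000, 7.000]] (det J = 40.000).
Solving J·Δ = −F gives Δ = (2.431, 0.325).
Then the next iterate is (x, y)₁ = (0.931, -1.675).
Re-evaluating at (0.931, -1.675): F = (-4.33061, -3.06296), so ‖F‖₂ = 5.304.

5.304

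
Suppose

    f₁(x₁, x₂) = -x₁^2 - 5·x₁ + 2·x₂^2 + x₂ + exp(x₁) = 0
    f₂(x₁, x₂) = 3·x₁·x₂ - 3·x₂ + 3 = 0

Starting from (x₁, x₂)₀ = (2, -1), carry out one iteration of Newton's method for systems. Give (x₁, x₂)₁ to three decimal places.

(0.783, -2.217)

At (2, -1): F = (-5.61094, 0.000).
Jacobian J = [[-2·x₁ + exp(x₁) - 5, 4·x₂ + 1], [3·x₂, 3·x₁ - 3]].
At the point, J = [[-1.61094, -3.000], [-3.000, 3.000]] (det J = -13.83283).
Solving J·Δ = −F gives Δ = (-1.217, -1.217).
Then the next iterate is (x₁, x₂)₁ = (0.783, -2.217).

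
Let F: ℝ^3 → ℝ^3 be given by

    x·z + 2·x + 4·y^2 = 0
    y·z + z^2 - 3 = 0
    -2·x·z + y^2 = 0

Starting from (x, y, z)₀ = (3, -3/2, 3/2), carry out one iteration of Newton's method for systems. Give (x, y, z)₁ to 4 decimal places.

At (3, -3/2, 3/2): F = (19.5000, -3.0000, -6.7500).
Jacobian J = [[z + 2, 8·y, x], [0, z, y + 2·z], [-2·z, 2·y, -2·x]].
At the point, J = [[3.5000, -12.0000, 3.0000], [0.0000, 1.5000, 1.5000], [-3.0000, -3.0000, -6.0000]] (det J = 51.7500).
Solving J·Δ = −F gives Δ = (-5.9348, 0.3152, 1.6848).
Then the next iterate is (x, y, z)₁ = (-2.9348, -1.1848, 3.1848).

(-2.9348, -1.1848, 3.1848)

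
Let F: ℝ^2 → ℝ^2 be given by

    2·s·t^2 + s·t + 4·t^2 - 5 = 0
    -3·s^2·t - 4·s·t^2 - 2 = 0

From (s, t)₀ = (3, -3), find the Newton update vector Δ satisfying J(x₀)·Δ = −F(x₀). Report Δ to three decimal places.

(-1.039, 1.060)

At (3, -3): F = (76.000, -29.000).
Jacobian J = [[2·t^2 + t, 4·s·t + s + 8·t], [-6·s·t - 4·t^2, -3·s^2 - 8·s·t]].
At the point, J = [[15.000, -57.000], [18.000, 45.000]] (det J = 1701.000).
Solving J·Δ = −F gives Δ = (-1.039, 1.060).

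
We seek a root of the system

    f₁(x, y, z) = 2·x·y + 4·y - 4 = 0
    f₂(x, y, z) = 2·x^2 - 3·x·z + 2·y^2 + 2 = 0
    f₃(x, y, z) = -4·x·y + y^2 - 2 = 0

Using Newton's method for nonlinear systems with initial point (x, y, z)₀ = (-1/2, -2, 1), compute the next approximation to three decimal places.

(1.125, 3.500, 27.750)

At (-1/2, -2, 1): F = (-10.000, 12.000, -2.000).
Jacobian J = [[2·y, 2·x + 4, 0], [4·x - 3·z, 4·y, -3·x], [-4·y, -4·x + 2·y, 0]].
At the point, J = [[-4.000, 3.000, 0.000], [-5.000, -8.000, 1.500], [8.000, -2.000, 0.000]] (det J = 24.000).
Solving J·Δ = −F gives Δ = (1.625, 5.500, 26.750).
Then the next iterate is (x, y, z)₁ = (1.125, 3.500, 27.750).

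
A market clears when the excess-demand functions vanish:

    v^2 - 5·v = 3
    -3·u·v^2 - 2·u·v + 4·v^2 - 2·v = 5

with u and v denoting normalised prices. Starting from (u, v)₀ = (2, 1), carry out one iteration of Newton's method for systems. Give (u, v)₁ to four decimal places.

(4.0667, -1.3333)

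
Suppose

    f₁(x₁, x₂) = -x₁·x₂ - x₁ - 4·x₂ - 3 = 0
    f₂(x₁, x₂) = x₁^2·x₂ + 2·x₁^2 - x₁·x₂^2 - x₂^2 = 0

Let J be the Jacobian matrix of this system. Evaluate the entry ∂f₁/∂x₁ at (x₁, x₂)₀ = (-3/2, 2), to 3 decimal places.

-3.000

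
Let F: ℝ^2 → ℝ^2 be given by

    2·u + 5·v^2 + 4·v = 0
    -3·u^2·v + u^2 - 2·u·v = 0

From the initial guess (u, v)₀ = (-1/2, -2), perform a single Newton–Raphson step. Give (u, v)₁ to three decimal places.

(-0.526, -1.316)

At (-1/2, -2): F = (11.000, -0.250).
Jacobian J = [[2, 10·v + 4], [-6·u·v + 2·u - 2·v, -3·u^2 - 2·u]].
At the point, J = [[2.000, -16.000], [-3.000, 0.250]] (det J = -47.500).
Solving J·Δ = −F gives Δ = (-0.026, 0.684).
Then the next iterate is (u, v)₁ = (-0.526, -1.316).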